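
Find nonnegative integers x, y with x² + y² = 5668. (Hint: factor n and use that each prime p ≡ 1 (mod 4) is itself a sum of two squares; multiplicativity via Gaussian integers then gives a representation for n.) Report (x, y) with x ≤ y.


Step 1: Factor n = 5668 = 2^2 · 13 · 109.
Step 2: Check the mod-4 condition on each prime factor: 2 = 2 (special); 13 ≡ 1 (mod 4), exponent 1; 109 ≡ 1 (mod 4), exponent 1.
All primes ≡ 3 (mod 4) appear to even exponent (or don't appear), so by the two-squares theorem n IS expressible as a sum of two squares.
Step 3: Build a representation. Group n = k² · m with k = 2 and m = 13 · 109 = 1417 (a product of primes ≡ 1 (mod 4)); a representation of m scales to one of n via (k·x)² + (k·y)² = k²(x² + y²). Each prime p ≡ 1 (mod 4) is itself a sum of two squares; find a² by testing p − a² for a perfect square:
  13: 13 − 1² = 12, 13 − 2² = 9 = 3² ⇒ 13 = 2² + 3².
  109: 109 − 1² = 108, 109 − 2² = 105, 109 − 3² = 100 = 10² ⇒ 109 = 3² + 10².
  Combine using the Brahmagupta–Fibonacci identity (a² + b²)(c² + d²) = (ac − bd)² + (ad + bc)² = (ac + bd)² + (ad − bc)²:
  13 · 109 = 1417: from (2² + 3²)(3² + 10²), take (2·3 − 3·10, 2·10 + 3·3) = (6 − 30, 20 + 9) = (-24, 29); dropping signs (only squares matter) gives (24, 29); check 24² + 29² = 576 + 841 = 1417 ✓.
  Scale by k = 2: (2·24, 2·29) = (48, 58).
Step 4: Order so x ≤ y and verify: 48² + 58² = 2304 + 3364 = 5668 = n. ✓

n = 5668 = 48² + 58² (one valid representation with x ≤ y).


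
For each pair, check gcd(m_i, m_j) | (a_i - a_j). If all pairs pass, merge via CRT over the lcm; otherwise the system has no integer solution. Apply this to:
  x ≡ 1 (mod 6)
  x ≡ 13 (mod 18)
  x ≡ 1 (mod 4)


Moduli 6, 18, 4 are not pairwise coprime, so CRT works modulo lcm(m_i) when all pairwise compatibility conditions hold.
Pairwise compatibility: gcd(m_i, m_j) must divide a_i - a_j for every pair.
Merge one congruence at a time:
  Start: x ≡ 1 (mod 6).
  Combine with x ≡ 13 (mod 18): gcd(6, 18) = 6; 13 - 1 = 12, which IS divisible by 6, so compatible.
    Write x = 1 + 6·t and substitute into x ≡ 13 (mod 18): 6·t ≡ 13 − 1 = 12 (mod 18).
    Divide the congruence (and modulus) by g = 6: 1·t ≡ 2 (mod 3).
    So t ≡ 2 (mod 3).
    Then x = 1 + 6·2 = 13, valid modulo lcm(6, 18) = 18: x ≡ 13 (mod 18).
  Combine with x ≡ 1 (mod 4): gcd(18, 4) = 2; 1 - 13 = -12, which IS divisible by 2, so compatible.
    Write x = 13 + 18·t and substitute into x ≡ 1 (mod 4): 18·t ≡ 1 − 13 = -12 (mod 4).
    Divide the congruence (and modulus) by g = 2: 9·t ≡ -6 (mod 2).
    Reduce coefficients mod 2: 1·t ≡ 0 (mod 2).
    So t ≡ 0 (mod 2).
    Then x = 13 + 18·0 = 13, valid modulo lcm(18, 4) = 36: x ≡ 13 (mod 36).
Verify: 13 mod 6 = 1, 13 mod 18 = 13, 13 mod 4 = 1.

x ≡ 13 (mod 36).


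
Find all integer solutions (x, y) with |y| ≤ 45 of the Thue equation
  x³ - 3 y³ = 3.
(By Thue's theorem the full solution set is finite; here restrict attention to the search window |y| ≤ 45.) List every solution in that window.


The equation is x³ - 3y³ = 3. For fixed y, x³ = 3·y³ + 3, so a solution requires the RHS to be a perfect cube.
Strategy: iterate y from -45 to 45, compute RHS = 3·y³ + 3, and check whether it is a (positive or negative) perfect cube.
Check small values of y:
  y = 0: RHS = 3 is not a perfect cube.
  y = 1: RHS = 6 is not a perfect cube.
  y = -1: RHS = 0 = (0)³ ⇒ x = 0 works.
  y = 2: RHS = 27 = (3)³ ⇒ x = 3 works.
  y = -2: RHS = -21 is not a perfect cube.
  y = 3: RHS = 84 is not a perfect cube.
  y = -3: RHS = -78 is not a perfect cube.
Continuing the search up to |y| = 45 finds no further solutions beyond those listed.
Collected solutions: (0, -1), (3, 2).

Solutions (with |y| ≤ 45): (0, -1), (3, 2).


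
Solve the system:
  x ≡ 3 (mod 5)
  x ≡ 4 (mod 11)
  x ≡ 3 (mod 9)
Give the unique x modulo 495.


Moduli 5, 11, 9 are pairwise coprime; by CRT there is a unique solution modulo M = 5 · 11 · 9 = 495.
Solve pairwise, accumulating the modulus:
  Start with x ≡ 3 (mod 5).
  Combine with x ≡ 4 (mod 11): since gcd(5, 11) = 1, we get a unique residue mod 55.
    Write x = 3 + 5·t and substitute into x ≡ 4 (mod 11): 5·t ≡ 4 − 3 = 1 (mod 11).
    The inverse of 5 mod 11 is 9 (since 5·9 = 45 = 4·11 + 1), so t ≡ 9·1 = 9 ≡ 9 (mod 11).
    Then x = 3 + 5·9 = 48, valid modulo lcm(5, 11) = 55: x ≡ 48 (mod 55).
  Combine with x ≡ 3 (mod 9): since gcd(55, 9) = 1, we get a unique residue mod 495.
    Write x = 48 + 55·t and substitute into x ≡ 3 (mod 9): 55·t ≡ 3 − 48 = -45 (mod 9).
    Reduce coefficients mod 9: 1·t ≡ 0 (mod 9).
    So t ≡ 0 (mod 9).
    Then x = 48 + 55·0 = 48, valid modulo lcm(55, 9) = 495: x ≡ 48 (mod 495).
Verify: 48 mod 5 = 3 ✓, 48 mod 11 = 4 ✓, 48 mod 9 = 3 ✓.

x ≡ 48 (mod 495).


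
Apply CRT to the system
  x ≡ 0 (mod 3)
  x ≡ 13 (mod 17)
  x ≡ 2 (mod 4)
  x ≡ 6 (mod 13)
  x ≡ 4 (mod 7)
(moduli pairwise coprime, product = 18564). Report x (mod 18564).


Product of moduli M = 3 · 17 · 4 · 13 · 7 = 18564.
Merge one congruence at a time:
  Start: x ≡ 0 (mod 3).
  Combine with x ≡ 13 (mod 17); new modulus lcm = 51.
    Write x = 0 + 3·t and substitute into x ≡ 13 (mod 17): 3·t ≡ 13 − 0 = 13 (mod 17).
    The inverse of 3 mod 17 is 6 (since 3·6 = 18 = 1·17 + 1), so t ≡ 6·13 = 78 ≡ 10 (mod 17).
    Then x = 0 + 3·10 = 30, valid modulo lcm(3, 17) = 51: x ≡ 30 (mod 51).
  Combine with x ≡ 2 (mod 4); new modulus lcm = 204.
    Write x = 30 + 51·t and substitute into x ≡ 2 (mod 4): 51·t ≡ 2 − 30 = -28 (mod 4).
    Reduce coefficients mod 4: 3·t ≡ 0 (mod 4).
    The inverse of 3 mod 4 is 3 (since 3·3 = 9 = 2·4 + 1), so t ≡ 3·0 = 0 ≡ 0 (mod 4).
    Then x = 30 + 51·0 = 30, valid modulo lcm(51, 4) = 204: x ≡ 30 (mod 204).
  Combine with x ≡ 6 (mod 13); new modulus lcm = 2652.
    Write x = 30 + 204·t and substitute into x ≡ 6 (mod 13): 204·t ≡ 6 − 30 = -24 (mod 13).
    Reduce coefficients mod 13: 9·t ≡ 2 (mod 13).
    The inverse of 9 mod 13 is 3 (since 9·3 = 27 = 2·13 + 1), so t ≡ 3·2 = 6 ≡ 6 (mod 13).
    Then x = 30 + 204·6 = 1254, valid modulo lcm(204, 13) = 2652: x ≡ 1254 (mod 2652).
  Combine with x ≡ 4 (mod 7); new modulus lcm = 18564.
    Write x = 1254 + 2652·t and substitute into x ≡ 4 (mod 7): 2652·t ≡ 4 − 1254 = -1250 (mod 7).
    Reduce coefficients mod 7: 6·t ≡ 3 (mod 7).
    The inverse of 6 mod 7 is 6 (since 6·6 = 36 = 5·7 + 1), so t ≡ 6·3 = 18 ≡ 4 (mod 7).
    Then x = 1254 + 2652·4 = 11862, valid modulo lcm(2652, 7) = 18564: x ≡ 11862 (mod 18564).
Verify against each original: 11862 mod 3 = 0, 11862 mod 17 = 13, 11862 mod 4 = 2, 11862 mod 13 = 6, 11862 mod 7 = 4.

x ≡ 11862 (mod 18564).


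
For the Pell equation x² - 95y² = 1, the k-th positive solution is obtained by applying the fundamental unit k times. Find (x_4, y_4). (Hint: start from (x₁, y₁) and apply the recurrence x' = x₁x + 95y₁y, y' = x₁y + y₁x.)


Step 1: Find the fundamental solution (x₁, y₁) of x² - 95y² = 1.
  Expand √95 as a continued fraction. a₀ = ⌊√95⌋ = 9; iterate m_{k+1} = d_k·a_k − m_k, d_{k+1} = (95 − m_{k+1}²)/d_k, a_{k+1} = ⌊(a₀ + m_{k+1})/d_{k+1}⌋ (starting m₀ = 0, d₀ = 1), with convergents p_k = a_k·p_{k-1} + p_{k-2}, q_k = a_k·q_{k-1} + q_{k-2} (p₋₁ = 1, q₋₁ = 0):
  k = 0: a₀ = 9; p₀/q₀ = 9/1; p₀² − 95·q₀² = 81 − 95 = -14.
  k = 1: m = 9, d = 14, a = ⌊(9 + 9)/14⌋ = 1; p/q = (1·9 + 1)/(1·1 + 0) = 10/1; p² − 95·q² = 100 − 95 = 5.
  k = 2: m = 5, d = 5, a = ⌊(9 + 5)/5⌋ = 2; p/q = (2·10 + 9)/(2·1 + 1) = 29/3; p² − 95·q² = 841 − 855 = -14.
  k = 3: m = 5, d = 14, a = ⌊(9 + 5)/14⌋ = 1; p/q = (1·29 + 10)/(1·3 + 1) = 39/4; p² − 95·q² = 1521 − 1520 = 1.
  The first convergent with p² − 95·q² = 1 gives the fundamental solution (x₁, y₁) = (39, 4).
Step 2: Apply the recurrence (x_{n+1}, y_{n+1}) = (x₁x_n + 95y₁y_n, x₁y_n + y₁x_n) repeatedly.
  From (x_1, y_1) = (39, 4): x_2 = 39·39 + 95·4·4 = 3041; y_2 = 39·4 + 4·39 = 312.
  From (x_2, y_2) = (3041, 312): x_3 = 39·3041 + 95·4·312 = 237159; y_3 = 39·312 + 4·3041 = 24332.
  From (x_3, y_3) = (237159, 24332): x_4 = 39·237159 + 95·4·24332 = 18495361; y_4 = 39·24332 + 4·237159 = 1897584.
Step 3: Verify x_4² - 95·y_4² = 342078378520321 - 342078378520320 = 1 (should be 1). ✓

(x_1, y_1) = (39, 4); (x_4, y_4) = (18495361, 1897584).


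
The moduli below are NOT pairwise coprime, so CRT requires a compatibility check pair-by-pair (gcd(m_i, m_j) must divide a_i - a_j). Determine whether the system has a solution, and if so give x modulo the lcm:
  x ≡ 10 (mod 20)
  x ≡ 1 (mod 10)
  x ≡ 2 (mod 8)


Moduli 20, 10, 8 are not pairwise coprime, so CRT works modulo lcm(m_i) when all pairwise compatibility conditions hold.
Pairwise compatibility: gcd(m_i, m_j) must divide a_i - a_j for every pair.
Merge one congruence at a time:
  Start: x ≡ 10 (mod 20).
  Combine with x ≡ 1 (mod 10): gcd(20, 10) = 10, and 1 - 10 = -9 is NOT divisible by 10.
    ⇒ system is inconsistent (no integer solution).

No solution (the system is inconsistent).


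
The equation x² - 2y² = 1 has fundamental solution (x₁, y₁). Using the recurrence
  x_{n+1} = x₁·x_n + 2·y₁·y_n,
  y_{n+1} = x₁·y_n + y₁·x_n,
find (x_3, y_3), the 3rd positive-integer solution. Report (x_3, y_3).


Step 1: Find the fundamental solution (x₁, y₁) of x² - 2y² = 1.
  Expand √2 as a continued fraction. a₀ = ⌊√2⌋ = 1; iterate m_{k+1} = d_k·a_k − m_k, d_{k+1} = (2 − m_{k+1}²)/d_k, a_{k+1} = ⌊(a₀ + m_{k+1})/d_{k+1}⌋ (starting m₀ = 0, d₀ = 1), with convergents p_k = a_k·p_{k-1} + p_{k-2}, q_k = a_k·q_{k-1} + q_{k-2} (p₋₁ = 1, q₋₁ = 0):
  k = 0: a₀ = 1; p₀/q₀ = 1/1; p₀² − 2·q₀² = 1 − 2 = -1.
  k = 1: m = 1, d = 1, a = ⌊(1 + 1)/1⌋ = 2; p/q = (2·1 + 1)/(2·1 + 0) = 3/2; p² − 2·q² = 9 − 8 = 1.
  The first convergent with p² − 2·q² = 1 gives the fundamental solution (x₁, y₁) = (3, 2).
Step 2: Apply the recurrence (x_{n+1}, y_{n+1}) = (x₁x_n + 2y₁y_n, x₁y_n + y₁x_n) repeatedly.
  From (x_1, y_1) = (3, 2): x_2 = 3·3 + 2·2·2 = 17; y_2 = 3·2 + 2·3 = 12.
  From (x_2, y_2) = (17, 12): x_3 = 3·17 + 2·2·12 = 99; y_3 = 3·12 + 2·17 = 70.
Step 3: Verify x_3² - 2·y_3² = 9801 - 9800 = 1 (should be 1). ✓

(x_1, y_1) = (3, 2); (x_3, y_3) = (99, 70).


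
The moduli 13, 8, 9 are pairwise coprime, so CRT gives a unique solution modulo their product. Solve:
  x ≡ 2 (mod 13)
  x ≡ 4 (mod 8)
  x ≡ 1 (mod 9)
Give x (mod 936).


Moduli 13, 8, 9 are pairwise coprime; by CRT there is a unique solution modulo M = 13 · 8 · 9 = 936.
Solve pairwise, accumulating the modulus:
  Start with x ≡ 2 (mod 13).
  Combine with x ≡ 4 (mod 8): since gcd(13, 8) = 1, we get a unique residue mod 104.
    Write x = 2 + 13·t and substitute into x ≡ 4 (mod 8): 13·t ≡ 4 − 2 = 2 (mod 8).
    Reduce coefficients mod 8: 5·t ≡ 2 (mod 8).
    The inverse of 5 mod 8 is 5 (since 5·5 = 25 = 3·8 + 1), so t ≡ 5·2 = 10 ≡ 2 (mod 8).
    Then x = 2 + 13·2 = 28, valid modulo lcm(13, 8) = 104: x ≡ 28 (mod 104).
  Combine with x ≡ 1 (mod 9): since gcd(104, 9) = 1, we get a unique residue mod 936.
    Write x = 28 + 104·t and substitute into x ≡ 1 (mod 9): 104·t ≡ 1 − 28 = -27 (mod 9).
    Reduce coefficients mod 9: 5·t ≡ 0 (mod 9).
    The inverse of 5 mod 9 is 2 (since 5·2 = 10 = 1·9 + 1), so t ≡ 2·0 = 0 ≡ 0 (mod 9).
    Then x = 28 + 104·0 = 28, valid modulo lcm(104, 9) = 936: x ≡ 28 (mod 936).
Verify: 28 mod 13 = 2 ✓, 28 mod 8 = 4 ✓, 28 mod 9 = 1 ✓.

x ≡ 28 (mod 936).


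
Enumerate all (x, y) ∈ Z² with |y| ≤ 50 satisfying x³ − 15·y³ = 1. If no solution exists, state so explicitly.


The equation is x³ - 15y³ = 1. For fixed y, x³ = 15·y³ + 1, so a solution requires the RHS to be a perfect cube.
Strategy: iterate y from -50 to 50, compute RHS = 15·y³ + 1, and check whether it is a (positive or negative) perfect cube.
Check small values of y:
  y = 0: RHS = 1 = (1)³ ⇒ x = 1 works.
  y = 1: RHS = 16 is not a perfect cube.
  y = -1: RHS = -14 is not a perfect cube.
  y = 2: RHS = 121 is not a perfect cube.
  y = -2: RHS = -119 is not a perfect cube.
  y = 3: RHS = 406 is not a perfect cube.
  y = -3: RHS = -404 is not a perfect cube.
Continuing the search up to |y| = 50 finds no further solutions beyond those listed.
Collected solutions: (1, 0).

Solutions (with |y| ≤ 50): (1, 0).


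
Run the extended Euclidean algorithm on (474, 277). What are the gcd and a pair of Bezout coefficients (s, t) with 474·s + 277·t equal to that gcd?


Euclidean algorithm on (474, 277) — divide until remainder is 0:
  474 = 1 · 277 + 197
  277 = 1 · 197 + 80
  197 = 2 · 80 + 37
  80 = 2 · 37 + 6
  37 = 6 · 6 + 1
  6 = 6 · 1 + 0
gcd(474, 277) = 1.
Track Bezout coefficients alongside the remainders: start with r₀ = 474 = a·1 + b·0 (s = 1, t = 0) and r₁ = 277 = a·0 + b·1 (s = 0, t = 1); each new remainder r_{k+1} = r_{k-1} − q_k·r_k inherits s_{k+1} = s_{k-1} − q_k·s_k, t_{k+1} = t_{k-1} − q_k·t_k, so r_k = a·s_k + b·t_k at every step:
  q = 1: r = 197, s = 1 − 1·0 = 1, t = 0 − 1·1 = -1  (check: 474·1 + 277·(-1) = 197)
  q = 1: r = 80, s = 0 − 1·1 = -1, t = 1 − 1·(-1) = 2  (check: 474·(-1) + 277·2 = 80)
  q = 2: r = 37, s = 1 − 2·(-1) = 3, t = -1 − 2·2 = -5  (check: 474·3 + 277·(-5) = 37)
  q = 2: r = 6, s = -1 − 2·3 = -7, t = 2 − 2·(-5) = 12  (check: 474·(-7) + 277·12 = 6)
  q = 6: r = 1, s = 3 − 6·(-7) = 45, t = -5 − 6·12 = -77  (check: 474·45 + 277·(-77) = 1)
The row with r = 1 (the gcd) gives the Bezout coefficients s = 45, t = -77.
Result: 474 · (45) + 277 · (-77) = 1.

gcd(474, 277) = 1; s = 45, t = -77 (check: 474·45 + 277·(-77) = 1).


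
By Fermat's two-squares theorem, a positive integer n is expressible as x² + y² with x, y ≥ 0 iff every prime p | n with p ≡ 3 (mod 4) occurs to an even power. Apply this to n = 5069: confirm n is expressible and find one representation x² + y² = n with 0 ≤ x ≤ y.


Step 1: Factor n = 5069 = 37 · 137.
Step 2: Check the mod-4 condition on each prime factor: 37 ≡ 1 (mod 4), exponent 1; 137 ≡ 1 (mod 4), exponent 1.
All primes ≡ 3 (mod 4) appear to even exponent (or don't appear), so by the two-squares theorem n IS expressible as a sum of two squares.
Step 3: Build a representation. Here n = 37 · 137 is a product of primes ≡ 1 (mod 4). Each prime p ≡ 1 (mod 4) is itself a sum of two squares; find a² by testing p − a² for a perfect square:
  37: 37 − 1² = 36 = 6² ⇒ 37 = 1² + 6².
  137: 137 − 1² = 136, 137 − 2² = 133, 137 − 3² = 128, 137 − 4² = 121 = 11² ⇒ 137 = 4² + 11².
  Combine using the Brahmagupta–Fibonacci identity (a² + b²)(c² + d²) = (ac − bd)² + (ad + bc)² = (ac + bd)² + (ad − bc)²:
  37 · 137 = 5069: from (1² + 6²)(4² + 11²), take (1·4 − 6·11, 1·11 + 6·4) = (4 − 66, 11 + 24) = (-62, 35); dropping signs (only squares matter) gives (62, 35); check 62² + 35² = 3844 + 1225 = 5069 ✓.
Step 4: Order so x ≤ y and verify: 35² + 62² = 1225 + 3844 = 5069 = n. ✓

n = 5069 = 35² + 62² (one valid representation with x ≤ y).


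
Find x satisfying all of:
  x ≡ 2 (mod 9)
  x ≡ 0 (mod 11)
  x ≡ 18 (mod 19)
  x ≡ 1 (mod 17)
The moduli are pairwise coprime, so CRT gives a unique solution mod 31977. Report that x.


Product of moduli M = 9 · 11 · 19 · 17 = 31977.
Merge one congruence at a time:
  Start: x ≡ 2 (mod 9).
  Combine with x ≡ 0 (mod 11); new modulus lcm = 99.
    Write x = 2 + 9·t and substitute into x ≡ 0 (mod 11): 9·t ≡ 0 − 2 = -2 (mod 11).
    Reduce coefficients mod 11: 9·t ≡ 9 (mod 11).
    The inverse of 9 mod 11 is 5 (since 9·5 = 45 = 4·11 + 1), so t ≡ 5·9 = 45 ≡ 1 (mod 11).
    Then x = 2 + 9·1 = 11, valid modulo lcm(9, 11) = 99: x ≡ 11 (mod 99).
  Combine with x ≡ 18 (mod 19); new modulus lcm = 1881.
    Write x = 11 + 99·t and substitute into x ≡ 18 (mod 19): 99·t ≡ 18 − 11 = 7 (mod 19).
    Reduce coefficients mod 19: 4·t ≡ 7 (mod 19).
    The inverse of 4 mod 19 is 5 (since 4·5 = 20 = 1·19 + 1), so t ≡ 5·7 = 35 ≡ 16 (mod 19).
    Then x = 11 + 99·16 = 1595, valid modulo lcm(99, 19) = 1881: x ≡ 1595 (mod 1881).
  Combine with x ≡ 1 (mod 17); new modulus lcm = 31977.
    Write x = 1595 + 1881·t and substitute into x ≡ 1 (mod 17): 1881·t ≡ 1 − 1595 = -1594 (mod 17).
    Reduce coefficients mod 17: 11·t ≡ 4 (mod 17).
    The inverse of 11 mod 17 is 14 (since 11·14 = 154 = 9·17 + 1), so t ≡ 14·4 = 56 ≡ 5 (mod 17).
    Then x = 1595 + 1881·5 = 11000, valid modulo lcm(1881, 17) = 31977: x ≡ 11000 (mod 31977).
Verify against each original: 11000 mod 9 = 2, 11000 mod 11 = 0, 11000 mod 19 = 18, 11000 mod 17 = 1.

x ≡ 11000 (mod 31977).


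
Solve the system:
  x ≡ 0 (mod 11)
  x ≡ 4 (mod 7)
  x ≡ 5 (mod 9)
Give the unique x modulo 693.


Moduli 11, 7, 9 are pairwise coprime; by CRT there is a unique solution modulo M = 11 · 7 · 9 = 693.
Solve pairwise, accumulating the modulus:
  Start with x ≡ 0 (mod 11).
  Combine with x ≡ 4 (mod 7): since gcd(11, 7) = 1, we get a unique residue mod 77.
    Write x = 0 + 11·t and substitute into x ≡ 4 (mod 7): 11·t ≡ 4 − 0 = 4 (mod 7).
    Reduce coefficients mod 7: 4·t ≡ 4 (mod 7).
    The inverse of 4 mod 7 is 2 (since 4·2 = 8 = 1·7 + 1), so t ≡ 2·4 = 8 ≡ 1 (mod 7).
    Then x = 0 + 11·1 = 11, valid modulo lcm(11, 7) = 77: x ≡ 11 (mod 77).
  Combine with x ≡ 5 (mod 9): since gcd(77, 9) = 1, we get a unique residue mod 693.
    Write x = 11 + 77·t and substitute into x ≡ 5 (mod 9): 77·t ≡ 5 − 11 = -6 (mod 9).
    Reduce coefficients mod 9: 5·t ≡ 3 (mod 9).
    The inverse of 5 mod 9 is 2 (since 5·2 = 10 = 1·9 + 1), so t ≡ 2·3 = 6 ≡ 6 (mod 9).
    Then x = 11 + 77·6 = 473, valid modulo lcm(77, 9) = 693: x ≡ 473 (mod 693).
Verify: 473 mod 11 = 0 ✓, 473 mod 7 = 4 ✓, 473 mod 9 = 5 ✓.

x ≡ 473 (mod 693).


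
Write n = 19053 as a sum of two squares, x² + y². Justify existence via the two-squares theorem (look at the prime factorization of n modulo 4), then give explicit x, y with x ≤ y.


Step 1: Factor n = 19053 = 3^2 · 29 · 73.
Step 2: Check the mod-4 condition on each prime factor: 3 ≡ 3 (mod 4), exponent 2 (must be even); 29 ≡ 1 (mod 4), exponent 1; 73 ≡ 1 (mod 4), exponent 1.
All primes ≡ 3 (mod 4) appear to even exponent (or don't appear), so by the two-squares theorem n IS expressible as a sum of two squares.
Step 3: Build a representation. Group n = k² · m with k = 3 and m = 29 · 73 = 2117 (a product of primes ≡ 1 (mod 4)); a representation of m scales to one of n via (k·x)² + (k·y)² = k²(x² + y²). Each prime p ≡ 1 (mod 4) is itself a sum of two squares; find a² by testing p − a² for a perfect square:
  29: 29 − 1² = 28, 29 − 2² = 25 = 5² ⇒ 29 = 2² + 5².
  73: 73 − 1² = 72, 73 − 2² = 69, 73 − 3² = 64 = 8² ⇒ 73 = 3² + 8².
  Combine using the Brahmagupta–Fibonacci identity (a² + b²)(c² + d²) = (ac − bd)² + (ad + bc)² = (ac + bd)² + (ad − bc)²:
  29 · 73 = 2117: from (2² + 5²)(3² + 8²), take (2·3 − 5·8, 2·8 + 5·3) = (6 − 40, 16 + 15) = (-34, 31); dropping signs (only squares matter) gives (34, 31); check 34² + 31² = 1156 + 961 = 2117 ✓.
  Scale by k = 3: (3·34, 3·31) = (102, 93).
Step 4: Order so x ≤ y and verify: 93² + 102² = 8649 + 10404 = 19053 = n. ✓

n = 19053 = 93² + 102² (one valid representation with x ≤ y).


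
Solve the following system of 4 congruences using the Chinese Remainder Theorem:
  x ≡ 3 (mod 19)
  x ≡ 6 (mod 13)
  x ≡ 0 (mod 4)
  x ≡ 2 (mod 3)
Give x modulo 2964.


Product of moduli M = 19 · 13 · 4 · 3 = 2964.
Merge one congruence at a time:
  Start: x ≡ 3 (mod 19).
  Combine with x ≡ 6 (mod 13); new modulus lcm = 247.
    Write x = 3 + 19·t and substitute into x ≡ 6 (mod 13): 19·t ≡ 6 − 3 = 3 (mod 13).
    Reduce coefficients mod 13: 6·t ≡ 3 (mod 13).
    The inverse of 6 mod 13 is 11 (since 6·11 = 66 = 5·13 + 1), so t ≡ 11·3 = 33 ≡ 7 (mod 13).
    Then x = 3 + 19·7 = 136, valid modulo lcm(19, 13) = 247: x ≡ 136 (mod 247).
  Combine with x ≡ 0 (mod 4); new modulus lcm = 988.
    Write x = 136 + 247·t and substitute into x ≡ 0 (mod 4): 247·t ≡ 0 − 136 = -136 (mod 4).
    Reduce coefficients mod 4: 3·t ≡ 0 (mod 4).
    The inverse of 3 mod 4 is 3 (since 3·3 = 9 = 2·4 + 1), so t ≡ 3·0 = 0 ≡ 0 (mod 4).
    Then x = 136 + 247·0 = 136, valid modulo lcm(247, 4) = 988: x ≡ 136 (mod 988).
  Combine with x ≡ 2 (mod 3); new modulus lcm = 2964.
    Write x = 136 + 988·t and substitute into x ≡ 2 (mod 3): 988·t ≡ 2 − 136 = -134 (mod 3).
    Reduce coefficients mod 3: 1·t ≡ 1 (mod 3).
    So t ≡ 1 (mod 3).
    Then x = 136 + 988·1 = 1124, valid modulo lcm(988, 3) = 2964: x ≡ 1124 (mod 2964).
Verify against each original: 1124 mod 19 = 3, 1124 mod 13 = 6, 1124 mod 4 = 0, 1124 mod 3 = 2.

x ≡ 1124 (mod 2964).


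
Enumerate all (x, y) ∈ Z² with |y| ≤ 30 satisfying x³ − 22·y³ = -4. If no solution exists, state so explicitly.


The equation is x³ - 22y³ = -4. For fixed y, x³ = 22·y³ − 4, so a solution requires the RHS to be a perfect cube.
Strategy: iterate y from -30 to 30, compute RHS = 22·y³ − 4, and check whether it is a (positive or negative) perfect cube.
Check small values of y:
  y = 0: RHS = -4 is not a perfect cube.
  y = 1: RHS = 18 is not a perfect cube.
  y = -1: RHS = -26 is not a perfect cube.
  y = 2: RHS = 172 is not a perfect cube.
  y = -2: RHS = -180 is not a perfect cube.
  y = 3: RHS = 590 is not a perfect cube.
  y = -3: RHS = -598 is not a perfect cube.
Continuing the search up to |y| = 30 finds no solutions either.
No (x, y) in the scanned range satisfies the equation.

No integer solutions with |y| ≤ 30.


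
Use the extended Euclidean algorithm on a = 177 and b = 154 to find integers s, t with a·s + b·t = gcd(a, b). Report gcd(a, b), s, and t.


Euclidean algorithm on (177, 154) — divide until remainder is 0:
  177 = 1 · 154 + 23
  154 = 6 · 23 + 16
  23 = 1 · 16 + 7
  16 = 2 · 7 + 2
  7 = 3 · 2 + 1
  2 = 2 · 1 + 0
gcd(177, 154) = 1.
Track Bezout coefficients alongside the remainders: start with r₀ = 177 = a·1 + b·0 (s = 1, t = 0) and r₁ = 154 = a·0 + b·1 (s = 0, t = 1); each new remainder r_{k+1} = r_{k-1} − q_k·r_k inherits s_{k+1} = s_{k-1} − q_k·s_k, t_{k+1} = t_{k-1} − q_k·t_k, so r_k = a·s_k + b·t_k at every step:
  q = 1: r = 23, s = 1 − 1·0 = 1, t = 0 − 1·1 = -1  (check: 177·1 + 154·(-1) = 23)
  q = 6: r = 16, s = 0 − 6·1 = -6, t = 1 − 6·(-1) = 7  (check: 177·(-6) + 154·7 = 16)
  q = 1: r = 7, s = 1 − 1·(-6) = 7, t = -1 − 1·7 = -8  (check: 177·7 + 154·(-8) = 7)
  q = 2: r = 2, s = -6 − 2·7 = -20, t = 7 − 2·(-8) = 23  (check: 177·(-20) + 154·23 = 2)
  q = 3: r = 1, s = 7 − 3·(-20) = 67, t = -8 − 3·23 = -77  (check: 177·67 + 154·(-77) = 1)
The row with r = 1 (the gcd) gives the Bezout coefficients s = 67, t = -77.
Result: 177 · (67) + 154 · (-77) = 1.

gcd(177, 154) = 1; s = 67, t = -77 (check: 177·67 + 154·(-77) = 1).


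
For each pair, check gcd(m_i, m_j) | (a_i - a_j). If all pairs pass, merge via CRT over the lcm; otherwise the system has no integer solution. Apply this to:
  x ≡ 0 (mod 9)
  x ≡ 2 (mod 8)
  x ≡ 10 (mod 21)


Moduli 9, 8, 21 are not pairwise coprime, so CRT works modulo lcm(m_i) when all pairwise compatibility conditions hold.
Pairwise compatibility: gcd(m_i, m_j) must divide a_i - a_j for every pair.
Merge one congruence at a time:
  Start: x ≡ 0 (mod 9).
  Combine with x ≡ 2 (mod 8): gcd(9, 8) = 1; 2 - 0 = 2, which IS divisible by 1, so compatible.
    Write x = 0 + 9·t and substitute into x ≡ 2 (mod 8): 9·t ≡ 2 − 0 = 2 (mod 8).
    Reduce coefficients mod 8: 1·t ≡ 2 (mod 8).
    So t ≡ 2 (mod 8).
    Then x = 0 + 9·2 = 18, valid modulo lcm(9, 8) = 72: x ≡ 18 (mod 72).
  Combine with x ≡ 10 (mod 21): gcd(72, 21) = 3, and 10 - 18 = -8 is NOT divisible by 3.
    ⇒ system is inconsistent (no integer solution).

No solution (the system is inconsistent).


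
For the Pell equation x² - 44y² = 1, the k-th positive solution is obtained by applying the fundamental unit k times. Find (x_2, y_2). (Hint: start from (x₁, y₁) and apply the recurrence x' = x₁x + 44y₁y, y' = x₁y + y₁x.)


Step 1: Find the fundamental solution (x₁, y₁) of x² - 44y² = 1.
  Expand √44 as a continued fraction. a₀ = ⌊√44⌋ = 6; iterate m_{k+1} = d_k·a_k − m_k, d_{k+1} = (44 − m_{k+1}²)/d_k, a_{k+1} = ⌊(a₀ + m_{k+1})/d_{k+1}⌋ (starting m₀ = 0, d₀ = 1), with convergents p_k = a_k·p_{k-1} + p_{k-2}, q_k = a_k·q_{k-1} + q_{k-2} (p₋₁ = 1, q₋₁ = 0):
  k = 0: a₀ = 6; p₀/q₀ = 6/1; p₀² − 44·q₀² = 36 − 44 = -8.
  k = 1: m = 6, d = 8, a = ⌊(6 + 6)/8⌋ = 1; p/q = (1·6 + 1)/(1·1 + 0) = 7/1; p² − 44·q² = 49 − 44 = 5.
  k = 2: m = 2, d = 5, a = ⌊(6 + 2)/5⌋ = 1; p/q = (1·7 + 6)/(1·1 + 1) = 13/2; p² − 44·q² = 169 − 176 = -7.
  k = 3: m = 3, d = 7, a = ⌊(6 + 3)/7⌋ = 1; p/q = (1·13 + 7)/(1·2 + 1) = 20/3; p² − 44·q² = 400 − 396 = 4.
  k = 4: m = 4, d = 4, a = ⌊(6 + 4)/4⌋ = 2; p/q = (2·20 + 13)/(2·3 + 2) = 53/8; p² − 44·q² = 2809 − 2816 = -7.
  k = 5: m = 4, d = 7, a = ⌊(6 + 4)/7⌋ = 1; p/q = (1·53 + 20)/(1·8 + 3) = 73/11; p² − 44·q² = 5329 − 5324 = 5.
  k = 6: m = 3, d = 5, a = ⌊(6 + 3)/5⌋ = 1; p/q = (1·73 + 53)/(1·11 + 8) = 126/19; p² − 44·q² = 15876 − 15884 = -8.
  k = 7: m = 2, d = 8, a = ⌊(6 + 2)/8⌋ = 1; p/q = (1·126 + 73)/(1·19 + 11) = 199/30; p² − 44·q² = 39601 − 39600 = 1.
  The first convergent with p² − 44·q² = 1 gives the fundamental solution (x₁, y₁) = (199, 30).
Step 2: Apply the recurrence (x_{n+1}, y_{n+1}) = (x₁x_n + 44y₁y_n, x₁y_n + y₁x_n) repeatedly.
  From (x_1, y_1) = (199, 30): x_2 = 199·199 + 44·30·30 = 79201; y_2 = 199·30 + 30·199 = 11940.
Step 3: Verify x_2² - 44·y_2² = 6272798401 - 6272798400 = 1 (should be 1). ✓

(x_1, y_1) = (199, 30); (x_2, y_2) = (79201, 11940).


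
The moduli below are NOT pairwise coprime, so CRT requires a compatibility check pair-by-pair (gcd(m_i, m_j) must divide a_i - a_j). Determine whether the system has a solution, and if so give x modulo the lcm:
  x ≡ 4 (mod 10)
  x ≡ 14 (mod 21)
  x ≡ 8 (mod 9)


Moduli 10, 21, 9 are not pairwise coprime, so CRT works modulo lcm(m_i) when all pairwise compatibility conditions hold.
Pairwise compatibility: gcd(m_i, m_j) must divide a_i - a_j for every pair.
Merge one congruence at a time:
  Start: x ≡ 4 (mod 10).
  Combine with x ≡ 14 (mod 21): gcd(10, 21) = 1; 14 - 4 = 10, which IS divisible by 1, so compatible.
    Write x = 4 + 10·t and substitute into x ≡ 14 (mod 21): 10·t ≡ 14 − 4 = 10 (mod 21).
    The inverse of 10 mod 21 is 19 (since 10·19 = 190 = 9·21 + 1), so t ≡ 19·10 = 190 ≡ 1 (mod 21).
    Then x = 4 + 10·1 = 14, valid modulo lcm(10, 21) = 210: x ≡ 14 (mod 210).
  Combine with x ≡ 8 (mod 9): gcd(210, 9) = 3; 8 - 14 = -6, which IS divisible by 3, so compatible.
    Write x = 14 + 210·t and substitute into x ≡ 8 (mod 9): 210·t ≡ 8 − 14 = -6 (mod 9).
    Divide the congruence (and modulus) by g = 3: 70·t ≡ -2 (mod 3).
    Reduce coefficients mod 3: 1·t ≡ 1 (mod 3).
    So t ≡ 1 (mod 3).
    Then x = 14 + 210·1 = 224, valid modulo lcm(210, 9) = 630: x ≡ 224 (mod 630).
Verify: 224 mod 10 = 4, 224 mod 21 = 14, 224 mod 9 = 8.

x ≡ 224 (mod 630).


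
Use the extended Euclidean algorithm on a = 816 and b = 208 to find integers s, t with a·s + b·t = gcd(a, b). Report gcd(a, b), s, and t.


Euclidean algorithm on (816, 208) — divide until remainder is 0:
  816 = 3 · 208 + 192
  208 = 1 · 192 + 16
  192 = 12 · 16 + 0
gcd(816, 208) = 16.
Track Bezout coefficients alongside the remainders: start with r₀ = 816 = a·1 + b·0 (s = 1, t = 0) and r₁ = 208 = a·0 + b·1 (s = 0, t = 1); each new remainder r_{k+1} = r_{k-1} − q_k·r_k inherits s_{k+1} = s_{k-1} − q_k·s_k, t_{k+1} = t_{k-1} − q_k·t_k, so r_k = a·s_k + b·t_k at every step:
  q = 3: r = 192, s = 1 − 3·0 = 1, t = 0 − 3·1 = -3  (check: 816·1 + 208·(-3) = 192)
  q = 1: r = 16, s = 0 − 1·1 = -1, t = 1 − 1·(-3) = 4  (check: 816·(-1) + 208·4 = 16)
The row with r = 16 (the gcd) gives the Bezout coefficients s = -1, t = 4.
Result: 816 · (-1) + 208 · (4) = 16.

gcd(816, 208) = 16; s = -1, t = 4 (check: 816·(-1) + 208·4 = 16).


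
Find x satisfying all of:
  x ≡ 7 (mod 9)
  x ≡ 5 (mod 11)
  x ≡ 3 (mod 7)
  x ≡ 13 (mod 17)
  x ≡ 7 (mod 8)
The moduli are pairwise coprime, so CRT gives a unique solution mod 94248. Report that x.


Product of moduli M = 9 · 11 · 7 · 17 · 8 = 94248.
Merge one congruence at a time:
  Start: x ≡ 7 (mod 9).
  Combine with x ≡ 5 (mod 11); new modulus lcm = 99.
    Write x = 7 + 9·t and substitute into x ≡ 5 (mod 11): 9·t ≡ 5 − 7 = -2 (mod 11).
    Reduce coefficients mod 11: 9·t ≡ 9 (mod 11).
    The inverse of 9 mod 11 is 5 (since 9·5 = 45 = 4·11 + 1), so t ≡ 5·9 = 45 ≡ 1 (mod 11).
    Then x = 7 + 9·1 = 16, valid modulo lcm(9, 11) = 99: x ≡ 16 (mod 99).
  Combine with x ≡ 3 (mod 7); new modulus lcm = 693.
    Write x = 16 + 99·t and substitute into x ≡ 3 (mod 7): 99·t ≡ 3 − 16 = -13 (mod 7).
    Reduce coefficients mod 7: 1·t ≡ 1 (mod 7).
    So t ≡ 1 (mod 7).
    Then x = 16 + 99·1 = 115, valid modulo lcm(99, 7) = 693: x ≡ 115 (mod 693).
  Combine with x ≡ 13 (mod 17); new modulus lcm = 11781.
    Write x = 115 + 693·t and substitute into x ≡ 13 (mod 17): 693·t ≡ 13 − 115 = -102 (mod 17).
    Reduce coefficients mod 17: 13·t ≡ 0 (mod 17).
    The inverse of 13 mod 17 is 4 (since 13·4 = 52 = 3·17 + 1), so t ≡ 4·0 = 0 ≡ 0 (mod 17).
    Then x = 115 + 693·0 = 115, valid modulo lcm(693, 17) = 11781: x ≡ 115 (mod 11781).
  Combine with x ≡ 7 (mod 8); new modulus lcm = 94248.
    Write x = 115 + 11781·t and substitute into x ≡ 7 (mod 8): 11781·t ≡ 7 − 115 = -108 (mod 8).
    Reduce coefficients mod 8: 5·t ≡ 4 (mod 8).
    The inverse of 5 mod 8 is 5 (since 5·5 = 25 = 3·8 + 1), so t ≡ 5·4 = 20 ≡ 4 (mod 8).
    Then x = 115 + 11781·4 = 47239, valid modulo lcm(11781, 8) = 94248: x ≡ 47239 (mod 94248).
Verify against each original: 47239 mod 9 = 7, 47239 mod 11 = 5, 47239 mod 7 = 3, 47239 mod 17 = 13, 47239 mod 8 = 7.

x ≡ 47239 (mod 94248).


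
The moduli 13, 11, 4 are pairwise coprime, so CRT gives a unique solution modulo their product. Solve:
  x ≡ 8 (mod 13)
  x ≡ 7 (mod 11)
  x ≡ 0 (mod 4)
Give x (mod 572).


Moduli 13, 11, 4 are pairwise coprime; by CRT there is a unique solution modulo M = 13 · 11 · 4 = 572.
Solve pairwise, accumulating the modulus:
  Start with x ≡ 8 (mod 13).
  Combine with x ≡ 7 (mod 11): since gcd(13, 11) = 1, we get a unique residue mod 143.
    Write x = 8 + 13·t and substitute into x ≡ 7 (mod 11): 13·t ≡ 7 − 8 = -1 (mod 11).
    Reduce coefficients mod 11: 2·t ≡ 10 (mod 11).
    The inverse of 2 mod 11 is 6 (since 2·6 = 12 = 1·11 + 1), so t ≡ 6·10 = 60 ≡ 5 (mod 11).
    Then x = 8 + 13·5 = 73, valid modulo lcm(13, 11) = 143: x ≡ 73 (mod 143).
  Combine with x ≡ 0 (mod 4): since gcd(143, 4) = 1, we get a unique residue mod 572.
    Write x = 73 + 143·t and substitute into x ≡ 0 (mod 4): 143·t ≡ 0 − 73 = -73 (mod 4).
    Reduce coefficients mod 4: 3·t ≡ 3 (mod 4).
    The inverse of 3 mod 4 is 3 (since 3·3 = 9 = 2·4 + 1), so t ≡ 3·3 = 9 ≡ 1 (mod 4).
    Then x = 73 + 143·1 = 216, valid modulo lcm(143, 4) = 572: x ≡ 216 (mod 572).
Verify: 216 mod 13 = 8 ✓, 216 mod 11 = 7 ✓, 216 mod 4 = 0 ✓.

x ≡ 216 (mod 572).


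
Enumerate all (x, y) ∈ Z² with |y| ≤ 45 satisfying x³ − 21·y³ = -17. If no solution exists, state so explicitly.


The equation is x³ - 21y³ = -17. For fixed y, x³ = 21·y³ − 17, so a solution requires the RHS to be a perfect cube.
Strategy: iterate y from -45 to 45, compute RHS = 21·y³ − 17, and check whether it is a (positive or negative) perfect cube.
Check small values of y:
  y = 0: RHS = -17 is not a perfect cube.
  y = 1: RHS = 4 is not a perfect cube.
  y = -1: RHS = -38 is not a perfect cube.
  y = 2: RHS = 151 is not a perfect cube.
  y = -2: RHS = -185 is not a perfect cube.
  y = 3: RHS = 550 is not a perfect cube.
  y = -3: RHS = -584 is not a perfect cube.
Continuing the search up to |y| = 45 finds no solutions either.
No (x, y) in the scanned range satisfies the equation.

No integer solutions with |y| ≤ 45.


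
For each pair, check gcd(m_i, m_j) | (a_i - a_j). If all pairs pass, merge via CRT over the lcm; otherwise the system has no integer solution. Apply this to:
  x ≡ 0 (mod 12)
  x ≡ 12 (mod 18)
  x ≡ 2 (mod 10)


Moduli 12, 18, 10 are not pairwise coprime, so CRT works modulo lcm(m_i) when all pairwise compatibility conditions hold.
Pairwise compatibility: gcd(m_i, m_j) must divide a_i - a_j for every pair.
Merge one congruence at a time:
  Start: x ≡ 0 (mod 12).
  Combine with x ≡ 12 (mod 18): gcd(12, 18) = 6; 12 - 0 = 12, which IS divisible by 6, so compatible.
    Write x = 0 + 12·t and substitute into x ≡ 12 (mod 18): 12·t ≡ 12 − 0 = 12 (mod 18).
    Divide the congruence (and modulus) by g = 6: 2·t ≡ 2 (mod 3).
    The inverse of 2 mod 3 is 2 (since 2·2 = 4 = 1·3 + 1), so t ≡ 2·2 = 4 ≡ 1 (mod 3).
    Then x = 0 + 12·1 = 12, valid modulo lcm(12, 18) = 36: x ≡ 12 (mod 36).
  Combine with x ≡ 2 (mod 10): gcd(36, 10) = 2; 2 - 12 = -10, which IS divisible by 2, so compatible.
    Write x = 12 + 36·t and substitute into x ≡ 2 (mod 10): 36·t ≡ 2 − 12 = -10 (mod 10).
    Divide the congruence (and modulus) by g = 2: 18·t ≡ -5 (mod 5).
    Reduce coefficients mod 5: 3·t ≡ 0 (mod 5).
    The inverse of 3 mod 5 is 2 (since 3·2 = 6 = 1·5 + 1), so t ≡ 2·0 = 0 ≡ 0 (mod 5).
    Then x = 12 + 36·0 = 12, valid modulo lcm(36, 10) = 180: x ≡ 12 (mod 180).
Verify: 12 mod 12 = 0, 12 mod 18 = 12, 12 mod 10 = 2.

x ≡ 12 (mod 180).


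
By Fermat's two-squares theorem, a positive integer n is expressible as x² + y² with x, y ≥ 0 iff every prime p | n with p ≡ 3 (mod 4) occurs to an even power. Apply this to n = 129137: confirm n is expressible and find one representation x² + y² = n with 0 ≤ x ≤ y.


Step 1: Factor n = 129137 = 29 · 61 · 73.
Step 2: Check the mod-4 condition on each prime factor: 29 ≡ 1 (mod 4), exponent 1; 61 ≡ 1 (mod 4), exponent 1; 73 ≡ 1 (mod 4), exponent 1.
All primes ≡ 3 (mod 4) appear to even exponent (or don't appear), so by the two-squares theorem n IS expressible as a sum of two squares.
Step 3: Build a representation. Here n = 29 · 61 · 73 is a product of primes ≡ 1 (mod 4). Each prime p ≡ 1 (mod 4) is itself a sum of two squares; find a² by testing p − a² for a perfect square:
  29: 29 − 1² = 28, 29 − 2² = 25 = 5² ⇒ 29 = 2² + 5².
  61: 61 − 1² = 60, 61 − 2² = 57, 61 − 3² = 52, 61 − 4² = 45, 61 − 5² = 36 = 6² ⇒ 61 = 5² + 6².
  73: 73 − 1² = 72, 73 − 2² = 69, 73 − 3² = 64 = 8² ⇒ 73 = 3² + 8².
  Combine using the Brahmagupta–Fibonacci identity (a² + b²)(c² + d²) = (ac − bd)² + (ad + bc)² = (ac + bd)² + (ad − bc)²:
  29 · 61 = 1769: from (2² + 5²)(5² + 6²), take (2·5 − 5·6, 2·6 + 5·5) = (10 − 30, 12 + 25) = (-20, 37); dropping signs (only squares matter) gives (20, 37); check 20² + 37² = 400 + 1369 = 1769 ✓.
  1769 · 73 = 129137: from (20² + 37²)(3² + 8²), take (20·3 − 37·8, 20·8 + 37·3) = (60 − 296, 160 + 111) = (-236, 271); dropping signs (only squares matter) gives (236, 271); check 236² + 271² = 55696 + 73441 = 129137 ✓.
Step 4: Order so x ≤ y and verify: 236² + 271² = 55696 + 73441 = 129137 = n. ✓

n = 129137 = 236² + 271² (one valid representation with x ≤ y).


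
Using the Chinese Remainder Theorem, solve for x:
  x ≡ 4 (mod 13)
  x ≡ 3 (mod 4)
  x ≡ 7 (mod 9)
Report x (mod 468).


Moduli 13, 4, 9 are pairwise coprime; by CRT there is a unique solution modulo M = 13 · 4 · 9 = 468.
Solve pairwise, accumulating the modulus:
  Start with x ≡ 4 (mod 13).
  Combine with x ≡ 3 (mod 4): since gcd(13, 4) = 1, we get a unique residue mod 52.
    Write x = 4 + 13·t and substitute into x ≡ 3 (mod 4): 13·t ≡ 3 − 4 = -1 (mod 4).
    Reduce coefficients mod 4: 1·t ≡ 3 (mod 4).
    So t ≡ 3 (mod 4).
    Then x = 4 + 13·3 = 43, valid modulo lcm(13, 4) = 52: x ≡ 43 (mod 52).
  Combine with x ≡ 7 (mod 9): since gcd(52, 9) = 1, we get a unique residue mod 468.
    Write x = 43 + 52·t and substitute into x ≡ 7 (mod 9): 52·t ≡ 7 − 43 = -36 (mod 9).
    Reduce coefficients mod 9: 7·t ≡ 0 (mod 9).
    The inverse of 7 mod 9 is 4 (since 7·4 = 28 = 3·9 + 1), so t ≡ 4·0 = 0 ≡ 0 (mod 9).
    Then x = 43 + 52·0 = 43, valid modulo lcm(52, 9) = 468: x ≡ 43 (mod 468).
Verify: 43 mod 13 = 4 ✓, 43 mod 4 = 3 ✓, 43 mod 9 = 7 ✓.

x ≡ 43 (mod 468).


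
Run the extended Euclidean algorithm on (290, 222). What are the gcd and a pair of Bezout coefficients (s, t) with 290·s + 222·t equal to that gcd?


Euclidean algorithm on (290, 222) — divide until remainder is 0:
  290 = 1 · 222 + 68
  222 = 3 · 68 + 18
  68 = 3 · 18 + 14
  18 = 1 · 14 + 4
  14 = 3 · 4 + 2
  4 = 2 · 2 + 0
gcd(290, 222) = 2.
Track Bezout coefficients alongside the remainders: start with r₀ = 290 = a·1 + b·0 (s = 1, t = 0) and r₁ = 222 = a·0 + b·1 (s = 0, t = 1); each new remainder r_{k+1} = r_{k-1} − q_k·r_k inherits s_{k+1} = s_{k-1} − q_k·s_k, t_{k+1} = t_{k-1} − q_k·t_k, so r_k = a·s_k + b·t_k at every step:
  q = 1: r = 68, s = 1 − 1·0 = 1, t = 0 − 1·1 = -1  (check: 290·1 + 222·(-1) = 68)
  q = 3: r = 18, s = 0 − 3·1 = -3, t = 1 − 3·(-1) = 4  (check: 290·(-3) + 222·4 = 18)
  q = 3: r = 14, s = 1 − 3·(-3) = 10, t = -1 − 3·4 = -13  (check: 290·10 + 222·(-13) = 14)
  q = 1: r = 4, s = -3 − 1·10 = -13, t = 4 − 1·(-13) = 17  (check: 290·(-13) + 222·17 = 4)
  q = 3: r = 2, s = 10 − 3·(-13) = 49, t = -13 − 3·17 = -64  (check: 290·49 + 222·(-64) = 2)
The row with r = 2 (the gcd) gives the Bezout coefficients s = 49, t = -64.
Result: 290 · (49) + 222 · (-64) = 2.

gcd(290, 222) = 2; s = 49, t = -64 (check: 290·49 + 222·(-64) = 2).


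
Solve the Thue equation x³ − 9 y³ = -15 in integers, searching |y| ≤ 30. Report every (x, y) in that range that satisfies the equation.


The equation is x³ - 9y³ = -15. For fixed y, x³ = 9·y³ − 15, so a solution requires the RHS to be a perfect cube.
Strategy: iterate y from -30 to 30, compute RHS = 9·y³ − 15, and check whether it is a (positive or negative) perfect cube.
Check small values of y:
  y = 0: RHS = -15 is not a perfect cube.
  y = 1: RHS = -6 is not a perfect cube.
  y = -1: RHS = -24 is not a perfect cube.
  y = 2: RHS = 57 is not a perfect cube.
  y = -2: RHS = -87 is not a perfect cube.
  y = 3: RHS = 228 is not a perfect cube.
  y = -3: RHS = -258 is not a perfect cube.
Continuing the search up to |y| = 30 finds no solutions either.
No (x, y) in the scanned range satisfies the equation.

No integer solutions with |y| ≤ 30.


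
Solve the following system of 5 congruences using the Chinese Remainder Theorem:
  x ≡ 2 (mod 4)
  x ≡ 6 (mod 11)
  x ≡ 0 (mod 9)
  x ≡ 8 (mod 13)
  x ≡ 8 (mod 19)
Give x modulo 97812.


Product of moduli M = 4 · 11 · 9 · 13 · 19 = 97812.
Merge one congruence at a time:
  Start: x ≡ 2 (mod 4).
  Combine with x ≡ 6 (mod 11); new modulus lcm = 44.
    Write x = 2 + 4·t and substitute into x ≡ 6 (mod 11): 4·t ≡ 6 − 2 = 4 (mod 11).
    The inverse of 4 mod 11 is 3 (since 4·3 = 12 = 1·11 + 1), so t ≡ 3·4 = 12 ≡ 1 (mod 11).
    Then x = 2 + 4·1 = 6, valid modulo lcm(4, 11) = 44: x ≡ 6 (mod 44).
  Combine with x ≡ 0 (mod 9); new modulus lcm = 396.
    Write x = 6 + 44·t and substitute into x ≡ 0 (mod 9): 44·t ≡ 0 − 6 = -6 (mod 9).
    Reduce coefficients mod 9: 8·t ≡ 3 (mod 9).
    The inverse of 8 mod 9 is 8 (since 8·8 = 64 = 7·9 + 1), so t ≡ 8·3 = 24 ≡ 6 (mod 9).
    Then x = 6 + 44·6 = 270, valid modulo lcm(44, 9) = 396: x ≡ 270 (mod 396).
  Combine with x ≡ 8 (mod 13); new modulus lcm = 5148.
    Write x = 270 + 396·t and substitute into x ≡ 8 (mod 13): 396·t ≡ 8 − 270 = -262 (mod 13).
    Reduce coefficients mod 13: 6·t ≡ 11 (mod 13).
    The inverse of 6 mod 13 is 11 (since 6·11 = 66 = 5·13 + 1), so t ≡ 11·11 = 121 ≡ 4 (mod 13).
    Then x = 270 + 396·4 = 1854, valid modulo lcm(396, 13) = 5148: x ≡ 1854 (mod 5148).
  Combine with x ≡ 8 (mod 19); new modulus lcm = 97812.
    Write x = 1854 + 5148·t and substitute into x ≡ 8 (mod 19): 5148·t ≡ 8 − 1854 = -1846 (mod 19).
    Reduce coefficients mod 19: 18·t ≡ 16 (mod 19).
    The inverse of 18 mod 19 is 18 (since 18·18 = 324 = 17·19 + 1), so t ≡ 18·16 = 288 ≡ 3 (mod 19).
    Then x = 1854 + 5148·3 = 17298, valid modulo lcm(5148, 19) = 97812: x ≡ 17298 (mod 97812).
Verify against each original: 17298 mod 4 = 2, 17298 mod 11 = 6, 17298 mod 9 = 0, 17298 mod 13 = 8, 17298 mod 19 = 8.

x ≡ 17298 (mod 97812).
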